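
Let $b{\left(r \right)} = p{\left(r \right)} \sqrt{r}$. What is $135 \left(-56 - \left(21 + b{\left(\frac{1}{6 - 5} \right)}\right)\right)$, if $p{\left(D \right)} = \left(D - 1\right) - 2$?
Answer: $-10125$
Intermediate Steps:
$p{\left(D \right)} = -3 + D$ ($p{\left(D \right)} = \left(-1 + D\right) - 2 = -3 + D$)
$b{\left(r \right)} = \sqrt{r} \left(-3 + r\right)$ ($b{\left(r \right)} = \left(-3 + r\right) \sqrt{r} = \sqrt{r} \left(-3 + r\right)$)
$135 \left(-56 - \left(21 + b{\left(\frac{1}{6 - 5} \right)}\right)\right) = 135 \left(-56 - \left(21 + \sqrt{\frac{1}{6 - 5}} \left(-3 + \frac{1}{6 - 5}\right)\right)\right) = 135 \left(-56 - \left(21 + \sqrt{1^{-1}} \left(-3 + 1^{-1}\right)\right)\right) = 135 \left(-56 - \left(21 + \sqrt{1} \left(-3 + 1\right)\right)\right) = 135 \left(-56 - \left(21 + 1 \left(-2\right)\right)\right) = 135 \left(-56 - 19\right) = 135 \left(-75\right) = -10125$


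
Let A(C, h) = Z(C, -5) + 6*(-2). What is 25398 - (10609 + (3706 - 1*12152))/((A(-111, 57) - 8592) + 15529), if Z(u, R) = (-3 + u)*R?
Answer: 190355847/7495 ≈ 25398.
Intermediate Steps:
Z(u, R) = R*(-3 + u)
A(C, h) = 3 - 5*C (A(C, h) = -5*(-3 + C) + 6*(-2) = (15 - 5*C) - 12 = 3 - 5*C)
25398 - (10609 + (3706 - 1*12152))/((A(-111, 57) - 8592) + 15529) = 25398 - (10609 + (3706 - 1*12152))/(((3 - 5*(-111)) - 8592) + 15529) = 25398 - (10609 + (3706 - 12152))/(((3 + 555) - 8592) + 15529) = 25398 - (10609 - 8446)/((558 - 8592) + 15529) = 25398 - 2163/(-8034 + 15529) = 25398 - 2163/7495 = 190355847/7495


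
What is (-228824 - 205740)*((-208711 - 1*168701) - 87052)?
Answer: 201839333696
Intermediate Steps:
(-228824 - 205740)*((-208711 - 1*168701) - 87052) = -434564*((-208711 - 168701) - 87052) = -434564*(-377412 - 87052) = -434564*(-464464) = 201839333696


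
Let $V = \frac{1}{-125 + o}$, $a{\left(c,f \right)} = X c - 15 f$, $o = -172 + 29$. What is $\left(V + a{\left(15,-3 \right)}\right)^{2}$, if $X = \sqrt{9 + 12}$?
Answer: $\frac{484787881}{71824} + \frac{180885 \sqrt{21}}{134} \approx 12936.0$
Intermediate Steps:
$X = \sqrt{21} \approx 4.5826$
$o = -143$
$a{\left(c,f \right)} = - 15 f + c \sqrt{21}$ ($a{\left(c,f \right)} = \sqrt{21} c - 15 f = c \sqrt{21} - 15 f = - 15 f + c \sqrt{21}$)
$V = - \frac{1}{268}$ ($V = \frac{1}{-125 - 143} = \frac{1}{-268} = - \frac{1}{268} \approx -0.0037313$)
$\left(V + a{\left(15,-3 \right)}\right)^{2} = \left(- \frac{1}{268} - \left(-45 - 15 \sqrt{21}\right)\right)^{2} = \left(- \frac{1}{268} + \left(45 + 15 \sqrt{21}\right)\right)^{2} = \left(\frac{12059}{268} + 15 \sqrt{21}\right)^{2}$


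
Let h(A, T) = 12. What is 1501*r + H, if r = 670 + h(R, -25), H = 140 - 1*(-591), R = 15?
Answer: 1024413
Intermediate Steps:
H = 731 (H = 140 + 591 = 731)
r = 682 (r = 670 + 12 = 682)
1501*r + H = 1501*682 + 731 = 1023682 + 731 = 1024413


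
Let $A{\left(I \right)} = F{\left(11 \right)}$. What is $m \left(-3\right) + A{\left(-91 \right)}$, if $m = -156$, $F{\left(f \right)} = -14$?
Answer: $454$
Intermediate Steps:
$A{\left(I \right)} = -14$
$m \left(-3\right) + A{\left(-91 \right)} = \left(-156\right) \left(-3\right) - 14 = 468 - 14 = 454$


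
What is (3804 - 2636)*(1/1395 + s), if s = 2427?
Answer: 3954457888/1395 ≈ 2.8347e+6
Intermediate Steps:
(3804 - 2636)*(1/1395 + s) = (3804 - 2636)*(1/1395 + 2427) = 1168*(1/1395 + 2427) = 1168*(3385666/1395) = 3954457888/1395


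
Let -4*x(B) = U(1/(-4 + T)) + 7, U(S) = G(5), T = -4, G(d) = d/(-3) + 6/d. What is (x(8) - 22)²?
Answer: 502681/900 ≈ 558.53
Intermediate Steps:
G(d) = 6/d - d/3 (G(d) = d*(-⅓) + 6/d = -d/3 + 6/d = 6/d - d/3)
U(S) = -7/15 (U(S) = 6/5 - ⅓*5 = 6*(⅕) - 5/3 = 6/5 - 5/3 = -7/15)
x(B) = -49/30 (x(B) = -(-7/15 + 7)/4 = -¼*98/15 = -49/30)
(x(8) - 22)² = (-49/30 - 22)² = (-709/30)² = 502681/900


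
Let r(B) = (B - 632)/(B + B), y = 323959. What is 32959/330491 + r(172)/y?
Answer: 918215356101/9207635912734 ≈ 0.099723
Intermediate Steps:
r(B) = (-632 + B)/(2*B) (r(B) = (-632 + B)/((2*B)) = (-632 + B)*(1/(2*B)) = (-632 + B)/(2*B))
32959/330491 + r(172)/y = 32959/330491 + ((½)*(-632 + 172)/172)/323959 = 32959*(1/330491) + ((½)*(1/172)*(-460))*(1/323959) = 32959/330491 - 115/86*1/323959 = 32959/330491 - 115/27860474 = 918215356101/9207635912734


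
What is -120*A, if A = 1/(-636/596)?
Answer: 5960/53 ≈ 112.45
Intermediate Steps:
A = -149/159 (A = 1/(-636*1/596) = 1/(-159/149) = -149/159 ≈ -0.93711)
-120*A = -120*(-149/159) = 5960/53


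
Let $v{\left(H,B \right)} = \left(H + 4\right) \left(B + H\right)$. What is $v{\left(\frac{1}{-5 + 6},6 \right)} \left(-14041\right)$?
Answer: $-491435$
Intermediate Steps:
$v{\left(H,B \right)} = \left(4 + H\right) \left(B + H\right)$
$v{\left(\frac{1}{-5 + 6},6 \right)} \left(-14041\right) = \left(\left(\frac{1}{-5 + 6}\right)^{2} + 4 \cdot 6 + \frac{4}{-5 + 6} + \frac{6}{-5 + 6}\right) \left(-14041\right) = \left(\left(1^{-1}\right)^{2} + 24 + \frac{4}{1} + \frac{6}{1}\right) \left(-14041\right) = \left(1^{2} + 24 + 4 \cdot 1 + 6 \cdot 1\right) \left(-14041\right) = \left(1 + 24 + 4 + 6\right) \left(-14041\right) = 35 \left(-14041\right) = -491435$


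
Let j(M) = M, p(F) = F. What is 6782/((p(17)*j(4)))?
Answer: 3391/34 ≈ 99.735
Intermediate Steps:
6782/((p(17)*j(4))) = 6782/((17*4)) = 6782/68 = 6782*(1/68) = 3391/34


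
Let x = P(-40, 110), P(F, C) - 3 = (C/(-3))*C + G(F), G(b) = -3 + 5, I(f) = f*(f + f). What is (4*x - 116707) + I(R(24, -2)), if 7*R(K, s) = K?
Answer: -19521133/147 ≈ -1.3280e+5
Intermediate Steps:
R(K, s) = K/7
I(f) = 2*f² (I(f) = f*(2*f) = 2*f²)
G(b) = 2
P(F, C) = 5 - C²/3 (P(F, C) = 3 + ((C/(-3))*C + 2) = 3 + ((C*(-⅓))*C + 2) = 3 + ((-C/3)*C + 2) = 3 + (-C²/3 + 2) = 3 + (2 - C²/3) = 5 - C²/3)
x = -12085/3 (x = 5 - ⅓*110² = 5 - ⅓*12100 = 5 - 12100/3 = -12085/3 ≈ -4028.3)
(4*x - 116707) + I(R(24, -2)) = (4*(-12085/3) - 116707) + 2*((⅐)*24)² = (-48340/3 - 116707) + 2*(24/7)² = -398461/3 + 2*(576/49) = -398461/3 + 1152/49 = -19521133/147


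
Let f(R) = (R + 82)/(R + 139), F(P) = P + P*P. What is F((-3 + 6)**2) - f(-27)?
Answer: 10025/112 ≈ 89.509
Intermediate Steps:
F(P) = P + P**2
f(R) = (82 + R)/(139 + R)
F((-3 + 6)**2) - f(-27) = (-3 + 6)**2*(1 + (-3 + 6)**2) - (82 - 27)/(139 - 27) = 3**2*(1 + 3**2) - 55/112 = 9*(1 + 9) - 55/112 = 9*10 - 1*55/112 = 90 - 55/112 = 10025/112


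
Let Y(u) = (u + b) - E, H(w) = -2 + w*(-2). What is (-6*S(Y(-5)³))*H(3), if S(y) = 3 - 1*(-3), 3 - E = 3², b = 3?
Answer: 288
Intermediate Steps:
H(w) = -2 - 2*w
E = -6 (E = 3 - 1*3² = 3 - 1*9 = 3 - 9 = -6)
Y(u) = 9 + u (Y(u) = (u + 3) - 1*(-6) = (3 + u) + 6 = 9 + u)
S(y) = 6 (S(y) = 3 + 3 = 6)
(-6*S(Y(-5)³))*H(3) = (-6*6)*(-2 - 2*3) = -36*(-2 - 6) = -36*(-8) = 288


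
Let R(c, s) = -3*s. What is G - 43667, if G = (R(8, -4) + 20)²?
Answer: -42643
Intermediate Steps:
G = 1024 (G = (-3*(-4) + 20)² = (12 + 20)² = 32² = 1024)
G - 43667 = 1024 - 43667 = -42643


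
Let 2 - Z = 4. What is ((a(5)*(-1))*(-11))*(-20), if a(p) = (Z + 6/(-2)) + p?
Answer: 0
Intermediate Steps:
Z = -2 (Z = 2 - 1*4 = 2 - 4 = -2)
a(p) = -5 + p (a(p) = (-2 + 6/(-2)) + p = (-2 + 6*(-1/2)) + p = (-2 - 3) + p = -5 + p)
((a(5)*(-1))*(-11))*(-20) = (((-5 + 5)*(-1))*(-11))*(-20) = ((0*(-1))*(-11))*(-20) = (0*(-11))*(-20) = 0*(-20) = 0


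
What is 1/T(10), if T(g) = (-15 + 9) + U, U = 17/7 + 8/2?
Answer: 7/3 ≈ 2.3333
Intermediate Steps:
U = 45/7 (U = 17*(⅐) + 8*(½) = 17/7 + 4 = 45/7 ≈ 6.4286)
T(g) = 3/7 (T(g) = (-15 + 9) + 45/7 = -6 + 45/7 = 3/7)
1/T(10) = 1/(3/7) = 7/3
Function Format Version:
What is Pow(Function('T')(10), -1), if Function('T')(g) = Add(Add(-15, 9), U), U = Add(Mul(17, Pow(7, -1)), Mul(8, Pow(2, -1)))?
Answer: Rational(7, 3) ≈ 2.3333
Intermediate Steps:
U = Rational(45, 7) (U = Add(Mul(17, Rational(1, 7)), Mul(8, Rational(1, 2))) = Add(Rational(17, 7), 4) = Rational(45, 7) ≈ 6.4286)
Function('T')(g) = Rational(3, 7) (Function('T')(g) = Add(Add(-15, 9), Rational(45, 7)) = Add(-6, Rational(45, 7)) = Rational(3, 7))
Pow(Function('T')(10), -1) = Pow(Rational(3, 7), -1) = Rational(7, 3)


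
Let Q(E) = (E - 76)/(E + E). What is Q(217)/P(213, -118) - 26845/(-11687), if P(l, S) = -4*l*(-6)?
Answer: 49264003/21446544 ≈ 2.2971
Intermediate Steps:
Q(E) = (-76 + E)/(2*E) (Q(E) = (-76 + E)/((2*E)) = (-76 + E)*(1/(2*E)) = (-76 + E)/(2*E))
P(l, S) = 24*l
Q(217)/P(213, -118) - 26845/(-11687) = ((1/2)*(-76 + 217)/217)/((24*213)) - 26845/(-11687) = ((1/2)*(1/217)*141)/5112 - 26845*(-1/11687) = (141/434)*(1/5112) + 2065/899 = 47/739536 + 2065/899 = 49264003/21446544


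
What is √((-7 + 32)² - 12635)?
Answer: I*√12010 ≈ 109.59*I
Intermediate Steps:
√((-7 + 32)² - 12635) = √(25² - 12635) = √(625 - 12635) = √(-12010) = I*√12010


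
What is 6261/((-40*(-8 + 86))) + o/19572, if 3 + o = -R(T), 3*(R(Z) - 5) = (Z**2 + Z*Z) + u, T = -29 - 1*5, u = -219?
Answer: -31185493/15266160 ≈ -2.0428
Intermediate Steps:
T = -34 (T = -29 - 5 = -34)
R(Z) = -68 + 2*Z**2/3 (R(Z) = 5 + ((Z**2 + Z*Z) - 219)/3 = 5 + ((Z**2 + Z**2) - 219)/3 = 5 + (2*Z**2 - 219)/3 = 5 + (-219 + 2*Z**2)/3 = 5 + (-73 + 2*Z**2/3) = -68 + 2*Z**2/3)
o = -2117/3 (o = -3 - (-68 + (2/3)*(-34)**2) = -3 - (-68 + (2/3)*1156) = -3 - (-68 + 2312/3) = -3 - 1*2108/3 = -3 - 2108/3 = -2117/3 ≈ -705.67)
6261/((-40*(-8 + 86))) + o/19572 = 6261/((-40*(-8 + 86))) - 2117/3/19572 = 6261/((-40*78)) - 2117/3*1/19572 = 6261/(-3120) - 2117/58716 = 6261*(-1/3120) - 2117/58716 = -2087/1040 - 2117/58716 = -31185493/15266160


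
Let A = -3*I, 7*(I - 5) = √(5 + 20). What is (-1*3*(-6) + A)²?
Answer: 36/49 ≈ 0.73469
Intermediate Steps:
I = 40/7 (I = 5 + √(5 + 20)/7 = 5 + √25/7 = 5 + (⅐)*5 = 5 + 5/7 = 40/7 ≈ 5.7143)
A = -120/7 (A = -3*40/7 = -120/7 ≈ -17.143)
(-1*3*(-6) + A)² = (-1*3*(-6) - 120/7)² = (-3*(-6) - 120/7)² = (18 - 120/7)² = (6/7)² = 36/49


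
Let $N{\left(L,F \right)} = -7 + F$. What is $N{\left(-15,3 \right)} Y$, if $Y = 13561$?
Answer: $-54244$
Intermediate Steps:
$N{\left(-15,3 \right)} Y = \left(-7 + 3\right) 13561 = \left(-4\right) 13561 = -54244$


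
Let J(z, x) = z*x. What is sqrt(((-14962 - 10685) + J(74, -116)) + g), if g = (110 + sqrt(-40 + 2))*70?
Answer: sqrt(-26531 + 70*I*sqrt(38)) ≈ 1.325 + 162.89*I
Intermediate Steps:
J(z, x) = x*z
g = 7700 + 70*I*sqrt(38) (g = (110 + sqrt(-38))*70 = (110 + I*sqrt(38))*70 = 7700 + 70*I*sqrt(38) ≈ 7700.0 + 431.51*I)
sqrt(((-14962 - 10685) + J(74, -116)) + g) = sqrt(((-14962 - 10685) - 116*74) + (7700 + 70*I*sqrt(38))) = sqrt((-25647 - 8584) + (7700 + 70*I*sqrt(38))) = sqrt(-34231 + (7700 + 70*I*sqrt(38))) = sqrt(-26531 + 70*I*sqrt(38))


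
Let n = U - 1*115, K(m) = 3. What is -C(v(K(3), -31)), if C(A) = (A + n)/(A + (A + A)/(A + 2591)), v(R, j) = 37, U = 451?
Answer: -490122/48655 ≈ -10.073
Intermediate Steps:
n = 336 (n = 451 - 1*115 = 451 - 115 = 336)
C(A) = (336 + A)/(A + 2*A/(2591 + A)) (C(A) = (A + 336)/(A + (A + A)/(A + 2591)) = (336 + A)/(A + (2*A)/(2591 + A)) = (336 + A)/(A + 2*A/(2591 + A)))
-C(v(K(3), -31)) = -(870576 + 37² + 2927*37)/(37*(2593 + 37)) = -(870576 + 1369 + 108299)/(37*2630) = -980244/(37*2630) = -1*490122/48655 = -490122/48655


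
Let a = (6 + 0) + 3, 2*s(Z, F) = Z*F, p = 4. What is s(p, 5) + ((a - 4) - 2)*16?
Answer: 58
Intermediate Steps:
s(Z, F) = F*Z/2 (s(Z, F) = (Z*F)/2 = (F*Z)/2 = F*Z/2)
a = 9 (a = 6 + 3 = 9)
s(p, 5) + ((a - 4) - 2)*16 = (½)*5*4 + ((9 - 4) - 2)*16 = 10 + (5 - 2)*16 = 10 + 3*16 = 10 + 48 = 58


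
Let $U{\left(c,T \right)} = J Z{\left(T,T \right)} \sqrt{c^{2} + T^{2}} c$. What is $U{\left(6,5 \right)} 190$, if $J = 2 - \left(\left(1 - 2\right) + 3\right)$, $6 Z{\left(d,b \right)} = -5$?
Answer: $0$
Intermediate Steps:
$Z{\left(d,b \right)} = - \frac{5}{6}$ ($Z{\left(d,b \right)} = \frac{1}{6} \left(-5\right) = - \frac{5}{6}$)
$J = 0$ ($J = 2 - \left(-1 + 3\right) = 2 - 2 = 0$)
$U{\left(c,T \right)} = 0$ ($U{\left(c,T \right)} = 0 \left(- \frac{5}{6}\right) \sqrt{c^{2} + T^{2}} c = 0 \sqrt{T^{2} + c^{2}} c = 0 c = 0$)
$U{\left(6,5 \right)} 190 = 0 \cdot 190 = 0$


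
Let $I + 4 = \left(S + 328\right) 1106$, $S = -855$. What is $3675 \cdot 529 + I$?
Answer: $1361209$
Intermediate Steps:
$I = -582866$ ($I = -4 + \left(-855 + 328\right) 1106 = -4 - 582862 = -582866$)
$3675 \cdot 529 + I = 3675 \cdot 529 - 582866 = 1944075 - 582866 = 1361209$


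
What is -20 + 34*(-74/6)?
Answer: -1318/3 ≈ -439.33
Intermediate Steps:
-20 + 34*(-74/6) = -20 + 34*(-74*⅙) = -20 + 34*(-37/3) = -20 - 1258/3 = -1318/3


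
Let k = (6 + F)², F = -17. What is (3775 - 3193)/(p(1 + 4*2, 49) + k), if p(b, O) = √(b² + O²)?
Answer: 23474/4053 - 194*√2482/4053 ≈ 3.4071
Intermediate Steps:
p(b, O) = √(O² + b²)
k = 121 (k = (6 - 17)² = (-11)² = 121)
(3775 - 3193)/(p(1 + 4*2, 49) + k) = (3775 - 3193)/(√(49² + (1 + 4*2)²) + 121) = 582/(√(2401 + (1 + 8)²) + 121) = 582/(√(2401 + 9²) + 121) = 582/(√(2401 + 81) + 121) = 582/(√2482 + 121) = 582/(121 + √2482)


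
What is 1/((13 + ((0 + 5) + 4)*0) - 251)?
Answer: -1/238 ≈ -0.0042017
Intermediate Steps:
1/((13 + ((0 + 5) + 4)*0) - 251) = 1/((13 + (5 + 4)*0) - 251) = 1/((13 + 9*0) - 251) = 1/((13 + 0) - 251) = 1/(13 - 251) = 1/(-238) = -1/238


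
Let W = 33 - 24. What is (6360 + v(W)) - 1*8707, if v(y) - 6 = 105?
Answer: -2236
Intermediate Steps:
W = 9
v(y) = 111 (v(y) = 6 + 105 = 111)
(6360 + v(W)) - 1*8707 = (6360 + 111) - 1*8707 = 6471 - 8707 = -2236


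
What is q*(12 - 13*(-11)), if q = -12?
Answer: -1860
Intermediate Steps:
q*(12 - 13*(-11)) = -12*(12 - 13*(-11)) = -12*(12 + 143) = -12*155 = -1860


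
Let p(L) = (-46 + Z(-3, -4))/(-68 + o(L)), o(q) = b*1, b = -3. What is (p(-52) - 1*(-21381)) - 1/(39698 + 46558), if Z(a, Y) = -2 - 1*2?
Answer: 130945319785/6124176 ≈ 21382.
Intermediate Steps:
o(q) = -3 (o(q) = -3*1 = -3)
Z(a, Y) = -4 (Z(a, Y) = -2 - 2 = -4)
p(L) = 50/71 (p(L) = (-46 - 4)/(-68 - 3) = -50/(-71) = -50*(-1/71) = 50/71)
(p(-52) - 1*(-21381)) - 1/(39698 + 46558) = (50/71 - 1*(-21381)) - 1/(39698 + 46558) = (50/71 + 21381) - 1/86256 = 1518101/71 - 1*1/86256 = 1518101/71 - 1/86256 = 130945319785/6124176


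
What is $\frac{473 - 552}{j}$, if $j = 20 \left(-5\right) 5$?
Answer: $\frac{79}{500} \approx 0.158$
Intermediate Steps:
$j = -500$ ($j = \left(-100\right) 5 = -500$)
$\frac{473 - 552}{j} = \frac{473 - 552}{-500} = \left(-79\right) \left(- \frac{1}{500}\right) = \frac{79}{500}$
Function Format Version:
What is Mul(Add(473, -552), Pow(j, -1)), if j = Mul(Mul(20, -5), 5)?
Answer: Rational(79, 500) ≈ 0.15800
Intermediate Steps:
j = -500 (j = Mul(-100, 5) = -500)
Mul(Add(473, -552), Pow(j, -1)) = Mul(Add(473, -552), Pow(-500, -1)) = Mul(-79, Rational(-1, 500)) = Rational(79, 500)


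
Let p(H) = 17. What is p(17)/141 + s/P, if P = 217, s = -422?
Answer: -55813/30597 ≈ -1.8241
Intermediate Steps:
p(17)/141 + s/P = 17/141 - 422/217 = -55813/30597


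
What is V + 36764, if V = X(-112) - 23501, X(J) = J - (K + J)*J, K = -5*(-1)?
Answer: 1167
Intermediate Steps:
K = 5
X(J) = J - J*(5 + J) (X(J) = J - (5 + J)*J = J - J*(5 + J))
V = -35597 (V = -1*(-112)*(4 - 112) - 23501 = -1*(-112)*(-108) - 23501 = -12096 - 23501 = -35597)
V + 36764 = -35597 + 36764 = 1167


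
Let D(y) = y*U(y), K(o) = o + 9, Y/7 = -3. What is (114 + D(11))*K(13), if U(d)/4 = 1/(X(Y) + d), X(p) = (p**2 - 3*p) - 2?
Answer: 1287572/513 ≈ 2509.9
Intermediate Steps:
Y = -21 (Y = 7*(-3) = -21)
K(o) = 9 + o
X(p) = -2 + p**2 - 3*p
U(d) = 4/(502 + d) (U(d) = 4/((-2 + (-21)**2 - 3*(-21)) + d) = 4/((-2 + 441 + 63) + d) = 4/(502 + d))
D(y) = 4*y/(502 + y) (D(y) = y*(4/(502 + y)) = 4*y/(502 + y))
(114 + D(11))*K(13) = (114 + 4*11/(502 + 11))*(9 + 13) = (114 + 4*11/513)*22 = (114 + 4*11*(1/513))*22 = (114 + 44/513)*22 = (58526/513)*22 = 1287572/513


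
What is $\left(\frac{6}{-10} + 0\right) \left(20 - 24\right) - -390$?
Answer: $\frac{1962}{5} \approx 392.4$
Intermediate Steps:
$\left(\frac{6}{-10} + 0\right) \left(20 - 24\right) - -390 = \left(6 \left(- \frac{1}{10}\right) + 0\right) \left(-4\right) + 390 = \left(- \frac{3}{5} + 0\right) \left(-4\right) + 390 = \left(- \frac{3}{5}\right) \left(-4\right) + 390 = \frac{12}{5} + 390 = \frac{1962}{5}$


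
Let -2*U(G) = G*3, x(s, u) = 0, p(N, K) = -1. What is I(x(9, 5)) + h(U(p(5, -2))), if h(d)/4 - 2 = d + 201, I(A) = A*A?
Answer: 818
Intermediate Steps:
I(A) = A**2
U(G) = -3*G/2 (U(G) = -G*3/2 = -3*G/2)
h(d) = 812 + 4*d (h(d) = 8 + 4*(d + 201) = 8 + 4*(201 + d) = 8 + (804 + 4*d) = 812 + 4*d)
I(x(9, 5)) + h(U(p(5, -2))) = 0**2 + (812 + 4*(-3/2*(-1))) = 0 + (812 + 4*(3/2)) = 0 + (812 + 6) = 0 + 818 = 818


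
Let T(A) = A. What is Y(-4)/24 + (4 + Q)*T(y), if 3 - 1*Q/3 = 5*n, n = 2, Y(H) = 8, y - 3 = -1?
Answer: -101/3 ≈ -33.667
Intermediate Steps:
y = 2 (y = 3 - 1 = 2)
Q = -21 (Q = 9 - 15*2 = 9 - 3*10 = 9 - 30 = -21)
Y(-4)/24 + (4 + Q)*T(y) = 8/24 + (4 - 21)*2 = (1/24)*8 - 17*2 = ⅓ - 34 = -101/3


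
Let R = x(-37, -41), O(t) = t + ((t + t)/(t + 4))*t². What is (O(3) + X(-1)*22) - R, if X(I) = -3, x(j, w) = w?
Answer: -100/7 ≈ -14.286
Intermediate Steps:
O(t) = t + 2*t³/(4 + t) (O(t) = t + ((2*t)/(4 + t))*t² = t + (2*t/(4 + t))*t² = t + 2*t³/(4 + t))
R = -41
(O(3) + X(-1)*22) - R = (3*(4 + 3 + 2*3²)/(4 + 3) - 3*22) - 1*(-41) = (3*(4 + 3 + 2*9)/7 - 66) + 41 = (3*(⅐)*(4 + 3 + 18) - 66) + 41 = (3*(⅐)*25 - 66) + 41 = (75/7 - 66) + 41 = -387/7 + 41 = -100/7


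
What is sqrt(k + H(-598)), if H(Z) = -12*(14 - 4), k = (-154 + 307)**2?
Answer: sqrt(23289) ≈ 152.61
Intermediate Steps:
k = 23409 (k = 153**2 = 23409)
H(Z) = -120 (H(Z) = -12*10 = -120)
sqrt(k + H(-598)) = sqrt(23409 - 120) = sqrt(23289)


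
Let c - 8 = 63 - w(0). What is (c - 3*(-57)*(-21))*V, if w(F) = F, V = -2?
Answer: 7040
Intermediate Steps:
c = 71 (c = 8 + (63 - 1*0) = 8 + (63 + 0) = 8 + 63 = 71)
(c - 3*(-57)*(-21))*V = (71 - 3*(-57)*(-21))*(-2) = (71 + 171*(-21))*(-2) = (71 - 3591)*(-2) = -3520*(-2) = 7040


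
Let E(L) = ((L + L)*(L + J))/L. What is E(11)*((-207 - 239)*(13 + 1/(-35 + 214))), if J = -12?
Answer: 2076576/179 ≈ 11601.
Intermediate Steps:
E(L) = -24 + 2*L (E(L) = ((L + L)*(L - 12))/L = ((2*L)*(-12 + L))/L = (2*L*(-12 + L))/L = -24 + 2*L)
E(11)*((-207 - 239)*(13 + 1/(-35 + 214))) = (-24 + 2*11)*((-207 - 239)*(13 + 1/(-35 + 214))) = (-24 + 22)*(-446*(13 + 1/179)) = -(-892)*(13 + 1/179) = -(-892)*2328/179 = -2*(-1038288/179) = 2076576/179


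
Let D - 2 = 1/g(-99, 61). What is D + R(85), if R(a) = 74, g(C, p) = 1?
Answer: 77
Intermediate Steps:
D = 3 (D = 2 + 1/1 = 2 + 1 = 3)
D + R(85) = 3 + 74 = 77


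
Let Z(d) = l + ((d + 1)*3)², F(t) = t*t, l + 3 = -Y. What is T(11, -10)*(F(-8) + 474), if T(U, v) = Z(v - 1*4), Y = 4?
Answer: 814532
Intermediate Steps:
l = -7 (l = -3 - 1*4 = -3 - 4 = -7)
F(t) = t²
Z(d) = -7 + (3 + 3*d)² (Z(d) = -7 + ((d + 1)*3)² = -7 + ((1 + d)*3)² = -7 + (3 + 3*d)²)
T(U, v) = -7 + 9*(-3 + v)² (T(U, v) = -7 + 9*(1 + (v - 1*4))² = -7 + 9*(1 + (v - 4))² = -7 + 9*(1 + (-4 + v))² = -7 + 9*(-3 + v)²)
T(11, -10)*(F(-8) + 474) = (-7 + 9*(-3 - 10)²)*((-8)² + 474) = (-7 + 9*(-13)²)*(64 + 474) = (-7 + 9*169)*538 = (-7 + 1521)*538 = 1514*538 = 814532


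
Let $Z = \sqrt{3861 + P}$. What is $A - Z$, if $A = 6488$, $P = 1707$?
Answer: $6488 - 8 \sqrt{87} \approx 6413.4$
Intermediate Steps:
$Z = 8 \sqrt{87}$ ($Z = \sqrt{3861 + 1707} = \sqrt{5568} = 8 \sqrt{87} \approx 74.619$)
$A - Z = 6488 - 8 \sqrt{87}$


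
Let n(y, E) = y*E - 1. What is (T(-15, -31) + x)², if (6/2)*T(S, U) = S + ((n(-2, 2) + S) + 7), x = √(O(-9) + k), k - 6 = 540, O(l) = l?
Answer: 5617/9 - 56*√537/3 ≈ 191.54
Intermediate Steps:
k = 546 (k = 6 + 540 = 546)
n(y, E) = -1 + E*y (n(y, E) = E*y - 1 = -1 + E*y)
x = √537 (x = √(-9 + 546) = √537 ≈ 23.173)
T(S, U) = ⅔ + 2*S/3 (T(S, U) = (S + (((-1 + 2*(-2)) + S) + 7))/3 = (S + (((-1 - 4) + S) + 7))/3 = (S + ((-5 + S) + 7))/3 = (S + (2 + S))/3 = (2 + 2*S)/3 = ⅔ + 2*S/3)
(T(-15, -31) + x)² = ((⅔ + (⅔)*(-15)) + √537)² = ((⅔ - 10) + √537)² = (-28/3 + √537)²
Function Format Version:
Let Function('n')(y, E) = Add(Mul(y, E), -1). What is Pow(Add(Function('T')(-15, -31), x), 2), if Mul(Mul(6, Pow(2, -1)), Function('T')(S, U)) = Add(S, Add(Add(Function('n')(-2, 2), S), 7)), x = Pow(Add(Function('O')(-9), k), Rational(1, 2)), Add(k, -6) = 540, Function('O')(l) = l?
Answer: Add(Rational(5617, 9), Mul(Rational(-56, 3), Pow(537, Rational(1, 2)))) ≈ 191.54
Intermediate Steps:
k = 546 (k = Add(6, 540) = 546)
Function('n')(y, E) = Add(-1, Mul(E, y)) (Function('n')(y, E) = Add(Mul(E, y), -1) = Add(-1, Mul(E, y)))
x = Pow(537, Rational(1, 2)) (x = Pow(Add(-9, 546), Rational(1, 2)) = Pow(537, Rational(1, 2)) ≈ 23.173)
Function('T')(S, U) = Add(Rational(2, 3), Mul(Rational(2, 3), S)) (Function('T')(S, U) = Mul(Rational(1, 3), Add(S, Add(Add(Add(-1, Mul(2, -2)), S), 7))) = Mul(Rational(1, 3), Add(S, Add(Add(Add(-1, -4), S), 7))) = Mul(Rational(1, 3), Add(S, Add(Add(-5, S), 7))) = Mul(Rational(1, 3), Add(S, Add(2, S))) = Mul(Rational(1, 3), Add(2, Mul(2, S))) = Add(Rational(2, 3), Mul(Rational(2, 3), S)))
Pow(Add(Function('T')(-15, -31), x), 2) = Pow(Add(Add(Rational(2, 3), Mul(Rational(2, 3), -15)), Pow(537, Rational(1, 2))), 2) = Pow(Add(Add(Rational(2, 3), -10), Pow(537, Rational(1, 2))), 2) = Pow(Add(Rational(-28, 3), Pow(537, Rational(1, 2))), 2)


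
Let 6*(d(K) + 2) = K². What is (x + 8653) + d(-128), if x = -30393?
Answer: -57034/3 ≈ -19011.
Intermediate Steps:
d(K) = -2 + K²/6
(x + 8653) + d(-128) = (-30393 + 8653) + (-2 + (⅙)*(-128)²) = -21740 + (-2 + (⅙)*16384) = -21740 + (-2 + 8192/3) = -21740 + 8186/3 = -57034/3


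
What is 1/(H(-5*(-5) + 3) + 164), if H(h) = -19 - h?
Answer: 1/117 ≈ 0.0085470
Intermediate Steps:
1/(H(-5*(-5) + 3) + 164) = 1/((-19 - (-5*(-5) + 3)) + 164) = 1/((-19 - (25 + 3)) + 164) = 1/((-19 - 1*28) + 164) = 1/((-19 - 28) + 164) = 1/(-47 + 164) = 1/117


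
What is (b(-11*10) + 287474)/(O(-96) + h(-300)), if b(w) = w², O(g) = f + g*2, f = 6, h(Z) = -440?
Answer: -149787/313 ≈ -478.55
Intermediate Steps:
O(g) = 6 + 2*g (O(g) = 6 + g*2 = 6 + 2*g)
(b(-11*10) + 287474)/(O(-96) + h(-300)) = ((-11*10)² + 287474)/((6 + 2*(-96)) - 440) = ((-110)² + 287474)/((6 - 192) - 440) = (12100 + 287474)/(-186 - 440) = 299574/(-626) = 299574*(-1/626) = -149787/313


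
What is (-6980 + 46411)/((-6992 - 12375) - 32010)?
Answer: -39431/51377 ≈ -0.76748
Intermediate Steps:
(-6980 + 46411)/((-6992 - 12375) - 32010) = 39431/(-19367 - 32010) = 39431/(-51377) = 39431*(-1/51377) = -39431/51377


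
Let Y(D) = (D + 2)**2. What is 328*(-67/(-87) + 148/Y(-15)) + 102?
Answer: 9436978/14703 ≈ 641.84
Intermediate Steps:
Y(D) = (2 + D)**2
328*(-67/(-87) + 148/Y(-15)) + 102 = 328*(-67/(-87) + 148/((2 - 15)**2)) + 102 = 328*(-67*(-1/87) + 148/((-13)**2)) + 102 = 328*(67/87 + 148/169) + 102 = 328*(24199/14703) + 102 = 7937272/14703 + 102 = 9436978/14703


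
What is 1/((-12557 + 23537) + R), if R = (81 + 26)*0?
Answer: 1/10980 ≈ 9.1075e-5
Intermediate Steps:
R = 0 (R = 107*0 = 0)
1/((-12557 + 23537) + R) = 1/((-12557 + 23537) + 0) = 1/(10980 + 0) = 1/10980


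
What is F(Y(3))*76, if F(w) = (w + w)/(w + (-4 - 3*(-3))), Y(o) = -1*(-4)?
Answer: 608/9 ≈ 67.556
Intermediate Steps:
Y(o) = 4
F(w) = 2*w/(5 + w) (F(w) = (2*w)/(w + (-4 + 9)) = (2*w)/(w + 5) = (2*w)/(5 + w) = 2*w/(5 + w))
F(Y(3))*76 = (2*4/(5 + 4))*76 = (2*4/9)*76 = (2*4*(⅑))*76 = (8/9)*76 = 608/9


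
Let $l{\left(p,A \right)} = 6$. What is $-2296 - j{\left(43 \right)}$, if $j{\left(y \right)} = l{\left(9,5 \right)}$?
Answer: $-2302$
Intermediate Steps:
$j{\left(y \right)} = 6$
$-2296 - j{\left(43 \right)} = -2296 - 6 = -2302$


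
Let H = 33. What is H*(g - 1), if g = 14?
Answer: 429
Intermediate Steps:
H*(g - 1) = 33*(14 - 1) = 33*13 = 429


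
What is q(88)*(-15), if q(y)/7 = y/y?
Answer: -105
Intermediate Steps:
q(y) = 7 (q(y) = 7*(y/y) = 7*1 = 7)
q(88)*(-15) = 7*(-15) = -105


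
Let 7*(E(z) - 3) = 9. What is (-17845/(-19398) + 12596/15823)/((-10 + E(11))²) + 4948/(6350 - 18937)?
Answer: -2105091241954591/6181416369916800 ≈ -0.34055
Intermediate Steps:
E(z) = 30/7 (E(z) = 3 + (⅐)*9 = 3 + 9/7 = 30/7)
(-17845/(-19398) + 12596/15823)/((-10 + E(11))²) + 4948/(6350 - 18937) = (-17845/(-19398) + 12596/15823)/((-10 + 30/7)²) + 4948/(6350 - 18937) = (-17845*(-1/19398) + 12596*(1/15823))/((-40/7)²) + 4948/(-12587) = (17845/19398 + 12596/15823)/(1600/49) + 4948*(-1/12587) = (526698643/306934554)*(49/1600) - 4948/12587 = 25808233507/491095286400 - 4948/12587 = -2105091241954591/6181416369916800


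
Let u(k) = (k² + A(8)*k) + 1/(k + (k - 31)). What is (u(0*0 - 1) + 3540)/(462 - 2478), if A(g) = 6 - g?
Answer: -58459/33264 ≈ -1.7574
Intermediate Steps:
u(k) = k² + 1/(-31 + 2*k) - 2*k (u(k) = (k² + (6 - 1*8)*k) + 1/(k + (k - 31)) = (k² + (6 - 8)*k) + 1/(k + (-31 + k)) = (k² - 2*k) + 1/(-31 + 2*k) = k² + 1/(-31 + 2*k) - 2*k)
(u(0*0 - 1) + 3540)/(462 - 2478) = ((1 - 35*(0*0 - 1)² + 2*(0*0 - 1)³ + 62*(0*0 - 1))/(-31 + 2*(0*0 - 1)) + 3540)/(462 - 2478) = ((1 - 35*(0 - 1)² + 2*(0 - 1)³ + 62*(0 - 1))/(-31 + 2*(0 - 1)) + 3540)/(-2016) = ((1 - 35*(-1)² + 2*(-1)³ + 62*(-1))/(-31 + 2*(-1)) + 3540)*(-1/2016) = ((1 - 35*1 + 2*(-1) - 62)/(-31 - 2) + 3540)*(-1/2016) = ((1 - 35 - 2 - 62)/(-33) + 3540)*(-1/2016) = (-1/33*(-98) + 3540)*(-1/2016) = (98/33 + 3540)*(-1/2016) = (116918/33)*(-1/2016) = -58459/33264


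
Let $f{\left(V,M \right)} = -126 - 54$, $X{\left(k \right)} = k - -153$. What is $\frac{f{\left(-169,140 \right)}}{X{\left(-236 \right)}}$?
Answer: $\frac{180}{83} \approx 2.1687$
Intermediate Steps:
$X{\left(k \right)} = 153 + k$ ($X{\left(k \right)} = k + 153 = 153 + k$)
$f{\left(V,M \right)} = -180$ ($f{\left(V,M \right)} = -126 - 54 = -180$)
$\frac{f{\left(-169,140 \right)}}{X{\left(-236 \right)}} = - \frac{180}{153 - 236} = - \frac{180}{-83} = \left(-180\right) \left(- \frac{1}{83}\right) = \frac{180}{83}$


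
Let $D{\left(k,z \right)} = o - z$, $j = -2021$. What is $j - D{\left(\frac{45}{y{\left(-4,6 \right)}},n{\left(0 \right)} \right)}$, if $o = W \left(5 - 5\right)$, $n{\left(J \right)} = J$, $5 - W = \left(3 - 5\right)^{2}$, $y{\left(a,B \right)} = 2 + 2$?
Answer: $-2021$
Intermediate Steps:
$y{\left(a,B \right)} = 4$
$W = 1$ ($W = 5 - \left(3 - 5\right)^{2} = 5 - \left(-2\right)^{2} = 5 - 4 = 1$)
$o = 0$ ($o = 1 \left(5 - 5\right) = 1 \cdot 0 = 0$)
$D{\left(k,z \right)} = - z$ ($D{\left(k,z \right)} = 0 - z = - z$)
$j - D{\left(\frac{45}{y{\left(-4,6 \right)}},n{\left(0 \right)} \right)} = -2021 - \left(-1\right) 0 = -2021 - 0 = -2021 + 0 = -2021$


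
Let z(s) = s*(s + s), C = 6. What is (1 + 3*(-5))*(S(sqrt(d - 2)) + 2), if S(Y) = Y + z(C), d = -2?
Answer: -1036 - 28*I ≈ -1036.0 - 28.0*I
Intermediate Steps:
z(s) = 2*s**2 (z(s) = s*(2*s) = 2*s**2)
S(Y) = 72 + Y (S(Y) = Y + 2*6**2 = Y + 2*36 = Y + 72 = 72 + Y)
(1 + 3*(-5))*(S(sqrt(d - 2)) + 2) = (1 + 3*(-5))*((72 + sqrt(-2 - 2)) + 2) = (1 - 15)*((72 + sqrt(-4)) + 2) = -14*((72 + 2*I) + 2) = -14*(74 + 2*I) = -1036 - 28*I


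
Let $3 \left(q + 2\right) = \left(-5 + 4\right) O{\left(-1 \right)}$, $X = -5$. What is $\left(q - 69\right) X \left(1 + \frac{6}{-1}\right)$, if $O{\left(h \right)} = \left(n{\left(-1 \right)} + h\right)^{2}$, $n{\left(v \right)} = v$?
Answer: $- \frac{5425}{3} \approx -1808.3$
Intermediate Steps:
$O{\left(h \right)} = \left(-1 + h\right)^{2}$
$q = - \frac{10}{3}$ ($q = -2 + \frac{\left(-5 + 4\right) \left(-1 - 1\right)^{2}}{3} = -2 + \frac{\left(-1\right) \left(-2\right)^{2}}{3} = -2 + \frac{\left(-1\right) 4}{3} = -2 + \frac{1}{3} \left(-4\right) = -2 - \frac{4}{3} = - \frac{10}{3} \approx -3.3333$)
$\left(q - 69\right) X \left(1 + \frac{6}{-1}\right) = \left(- \frac{10}{3} - 69\right) \left(- 5 \left(1 + \frac{6}{-1}\right)\right) = - \frac{217 \left(- 5 \left(1 + 6 \left(-1\right)\right)\right)}{3} = - \frac{217 \left(- 5 \left(1 - 6\right)\right)}{3} = - \frac{217 \left(\left(-5\right) \left(-5\right)\right)}{3} = \left(- \frac{217}{3}\right) 25 = - \frac{5425}{3}$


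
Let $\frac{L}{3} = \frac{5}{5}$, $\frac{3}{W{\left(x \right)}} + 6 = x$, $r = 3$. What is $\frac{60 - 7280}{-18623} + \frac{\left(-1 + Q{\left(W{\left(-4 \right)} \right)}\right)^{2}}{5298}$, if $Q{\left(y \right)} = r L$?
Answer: $\frac{19721716}{49332327} \approx 0.39977$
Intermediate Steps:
$W{\left(x \right)} = \frac{3}{-6 + x}$
$L = 3$ ($L = 3 \cdot \frac{5}{5} = 3 \cdot 5 \cdot \frac{1}{5} = 3 \cdot 1 = 3$)
$Q{\left(y \right)} = 9$ ($Q{\left(y \right)} = 3 \cdot 3 = 9$)
$\frac{60 - 7280}{-18623} + \frac{\left(-1 + Q{\left(W{\left(-4 \right)} \right)}\right)^{2}}{5298} = \frac{60 - 7280}{-18623} + \frac{\left(-1 + 9\right)^{2}}{5298} = \left(60 - 7280\right) \left(- \frac{1}{18623}\right) + 8^{2} \cdot \frac{1}{5298} = \left(-7220\right) \left(- \frac{1}{18623}\right) + 64 \cdot \frac{1}{5298} = \frac{7220}{18623} + \frac{32}{2649} = \frac{19721716}{49332327}$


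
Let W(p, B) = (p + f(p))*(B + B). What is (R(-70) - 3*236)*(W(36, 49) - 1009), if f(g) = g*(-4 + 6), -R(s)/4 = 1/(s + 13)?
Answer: -386370400/57 ≈ -6.7784e+6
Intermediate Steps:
R(s) = -4/(13 + s) (R(s) = -4/(s + 13) = -4/(13 + s))
f(g) = 2*g (f(g) = g*2 = 2*g)
W(p, B) = 6*B*p (W(p, B) = (p + 2*p)*(B + B) = (3*p)*(2*B) = 6*B*p)
(R(-70) - 3*236)*(W(36, 49) - 1009) = (-4/(13 - 70) - 3*236)*(6*49*36 - 1009) = (-4/(-57) - 708)*(10584 - 1009) = (-4*(-1/57) - 708)*9575 = (4/57 - 708)*9575 = -40352/57*9575 = -386370400/57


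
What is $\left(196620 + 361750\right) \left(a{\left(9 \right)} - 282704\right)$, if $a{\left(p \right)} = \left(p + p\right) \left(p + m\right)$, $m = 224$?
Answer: $-155511628700$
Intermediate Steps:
$a{\left(p \right)} = 2 p \left(224 + p\right)$ ($a{\left(p \right)} = \left(p + p\right) \left(p + 224\right) = 2 p \left(224 + p\right)$)
$\left(196620 + 361750\right) \left(a{\left(9 \right)} - 282704\right) = \left(196620 + 361750\right) \left(2 \cdot 9 \left(224 + 9\right) - 282704\right) = 558370 \left(2 \cdot 9 \cdot 233 - 282704\right) = 558370 \left(4194 - 282704\right) = 558370 \left(-278510\right) = -155511628700$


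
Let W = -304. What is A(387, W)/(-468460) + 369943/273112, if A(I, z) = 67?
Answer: 6188757117/4569358840 ≈ 1.3544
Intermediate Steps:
A(387, W)/(-468460) + 369943/273112 = 67/(-468460) + 369943/273112 = 67*(-1/468460) + 369943*(1/273112) = -67/468460 + 52849/39016 = 6188757117/4569358840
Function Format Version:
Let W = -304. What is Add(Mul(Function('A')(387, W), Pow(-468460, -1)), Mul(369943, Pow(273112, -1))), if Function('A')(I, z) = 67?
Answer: Rational(6188757117, 4569358840) ≈ 1.3544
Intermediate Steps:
Add(Mul(Function('A')(387, W), Pow(-468460, -1)), Mul(369943, Pow(273112, -1))) = Add(Mul(67, Pow(-468460, -1)), Mul(369943, Pow(273112, -1))) = Add(Mul(67, Rational(-1, 468460)), Mul(369943, Rational(1, 273112))) = Add(Rational(-67, 468460), Rational(52849, 39016)) = Rational(6188757117, 4569358840)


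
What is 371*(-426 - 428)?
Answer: -316834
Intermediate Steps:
371*(-426 - 428) = 371*(-854) = -316834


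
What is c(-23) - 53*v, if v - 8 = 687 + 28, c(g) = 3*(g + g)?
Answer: -38457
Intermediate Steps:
c(g) = 6*g (c(g) = 3*(2*g) = 6*g)
v = 723 (v = 8 + (687 + 28) = 8 + 715 = 723)
c(-23) - 53*v = 6*(-23) - 53*723 = -138 - 38319 = -38457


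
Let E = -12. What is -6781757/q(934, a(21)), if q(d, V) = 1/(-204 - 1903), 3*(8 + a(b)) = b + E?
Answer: 14289161999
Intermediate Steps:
a(b) = -12 + b/3 (a(b) = -8 + (b - 12)/3 = -8 + (-12 + b)/3 = -8 + (-4 + b/3) = -12 + b/3)
q(d, V) = -1/2107 (q(d, V) = 1/(-2107) = -1/2107)
-6781757/q(934, a(21)) = -6781757/(-1/2107) = -6781757*(-2107) = 14289161999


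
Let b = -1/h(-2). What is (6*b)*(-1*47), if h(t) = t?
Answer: -141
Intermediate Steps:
b = ½ (b = -1/(-2) = -1*(-½) = ½ ≈ 0.50000)
(6*b)*(-1*47) = (6*(½))*(-1*47) = 3*(-47) = -141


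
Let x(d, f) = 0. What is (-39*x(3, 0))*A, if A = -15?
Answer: 0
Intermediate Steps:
(-39*x(3, 0))*A = -39*0*(-15) = 0*(-15) = 0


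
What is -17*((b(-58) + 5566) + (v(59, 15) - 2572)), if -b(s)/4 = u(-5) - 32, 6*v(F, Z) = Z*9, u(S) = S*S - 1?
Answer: -103649/2 ≈ -51825.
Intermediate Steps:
u(S) = -1 + S**2 (u(S) = S**2 - 1 = -1 + S**2)
v(F, Z) = 3*Z/2 (v(F, Z) = (Z*9)/6 = (9*Z)/6 = 3*Z/2)
b(s) = 32 (b(s) = -4*((-1 + (-5)**2) - 32) = -4*((-1 + 25) - 32) = -4*(24 - 32) = -4*(-8) = 32)
-17*((b(-58) + 5566) + (v(59, 15) - 2572)) = -17*((32 + 5566) + ((3/2)*15 - 2572)) = -17*(5598 + (45/2 - 2572)) = -17*(5598 - 5099/2) = -17*6097/2 = -103649/2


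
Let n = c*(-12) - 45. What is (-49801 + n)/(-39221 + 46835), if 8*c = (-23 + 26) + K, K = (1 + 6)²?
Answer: -24962/3807 ≈ -6.5569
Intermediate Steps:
K = 49 (K = 7² = 49)
c = 13/2 (c = ((-23 + 26) + 49)/8 = (3 + 49)/8 = (⅛)*52 = 13/2 ≈ 6.5000)
n = -123 (n = (13/2)*(-12) - 45 = -78 - 45 = -123)
(-49801 + n)/(-39221 + 46835) = (-49801 - 123)/(-39221 + 46835) = -49924/7614 = -49924*1/7614 = -24962/3807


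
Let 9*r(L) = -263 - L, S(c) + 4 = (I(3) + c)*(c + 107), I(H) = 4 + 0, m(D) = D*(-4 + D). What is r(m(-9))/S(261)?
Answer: -95/219411 ≈ -0.00043298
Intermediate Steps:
I(H) = 4
S(c) = -4 + (4 + c)*(107 + c) (S(c) = -4 + (4 + c)*(c + 107) = -4 + (4 + c)*(107 + c))
r(L) = -263/9 - L/9 (r(L) = (-263 - L)/9 = -263/9 - L/9)
r(m(-9))/S(261) = (-263/9 - (-1)*(-4 - 9))/(424 + 261**2 + 111*261) = (-263/9 - (-1)*(-13))/(424 + 68121 + 28971) = (-263/9 - 1/9*117)/97516 = (-263/9 - 13)*(1/97516) = -380/9*1/97516 = -95/219411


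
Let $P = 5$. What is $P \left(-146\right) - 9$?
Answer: $-739$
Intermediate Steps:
$P \left(-146\right) - 9 = 5 \left(-146\right) - 9 = -730 - 9 = -739$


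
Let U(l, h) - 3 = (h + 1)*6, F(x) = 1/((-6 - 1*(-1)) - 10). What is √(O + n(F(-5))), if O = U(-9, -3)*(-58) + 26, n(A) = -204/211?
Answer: 4*√1522154/211 ≈ 23.389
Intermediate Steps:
F(x) = -1/15 (F(x) = 1/((-6 + 1) - 10) = 1/(-5 - 10) = 1/(-15) = -1/15)
n(A) = -204/211 (n(A) = -204*1/211 = -204/211)
U(l, h) = 9 + 6*h (U(l, h) = 3 + (h + 1)*6 = 3 + (1 + h)*6 = 3 + (6 + 6*h) = 9 + 6*h)
O = 548 (O = (9 + 6*(-3))*(-58) + 26 = (9 - 18)*(-58) + 26 = -9*(-58) + 26 = 522 + 26 = 548)
√(O + n(F(-5))) = √(548 - 204/211) = √(115424/211) = 4*√1522154/211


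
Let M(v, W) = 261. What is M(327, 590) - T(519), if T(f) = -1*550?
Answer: 811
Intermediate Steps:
T(f) = -550
M(327, 590) - T(519) = 261 - 1*(-550) = 261 + 550 = 811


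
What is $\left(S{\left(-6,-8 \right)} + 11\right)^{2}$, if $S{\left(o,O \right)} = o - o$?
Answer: $121$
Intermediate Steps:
$S{\left(o,O \right)} = 0$
$\left(S{\left(-6,-8 \right)} + 11\right)^{2} = \left(0 + 11\right)^{2} = 11^{2} = 121$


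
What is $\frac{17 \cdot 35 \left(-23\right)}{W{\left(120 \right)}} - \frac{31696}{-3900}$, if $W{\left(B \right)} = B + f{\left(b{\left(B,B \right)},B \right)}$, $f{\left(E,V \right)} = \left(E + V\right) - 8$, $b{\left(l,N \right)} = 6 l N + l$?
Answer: $\frac{674079973}{84583200} \approx 7.9694$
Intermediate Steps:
$b{\left(l,N \right)} = l + 6 N l$ ($b{\left(l,N \right)} = 6 N l + l = l + 6 N l$)
$f{\left(E,V \right)} = -8 + E + V$
$W{\left(B \right)} = -8 + 2 B + B \left(1 + 6 B\right)$ ($W{\left(B \right)} = B + \left(-8 + B \left(1 + 6 B\right) + B\right) = B + \left(-8 + B + B \left(1 + 6 B\right)\right) = -8 + 2 B + B \left(1 + 6 B\right)$)
$\frac{17 \cdot 35 \left(-23\right)}{W{\left(120 \right)}} - \frac{31696}{-3900} = \frac{17 \cdot 35 \left(-23\right)}{-8 + 3 \cdot 120 + 6 \cdot 120^{2}} - \frac{31696}{-3900} = \frac{595 \left(-23\right)}{-8 + 360 + 6 \cdot 14400} - - \frac{7924}{975} = - \frac{13685}{-8 + 360 + 86400} + \frac{7924}{975} = - \frac{13685}{86752} + \frac{7924}{975} = \frac{674079973}{84583200}$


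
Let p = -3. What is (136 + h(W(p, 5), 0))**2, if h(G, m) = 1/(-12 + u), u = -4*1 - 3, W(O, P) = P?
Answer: 6671889/361 ≈ 18482.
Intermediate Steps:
u = -7 (u = -4 - 3 = -7)
h(G, m) = -1/19 (h(G, m) = 1/(-12 - 7) = 1/(-19) = -1/19)
(136 + h(W(p, 5), 0))**2 = (136 - 1/19)**2 = (2583/19)**2 = 6671889/361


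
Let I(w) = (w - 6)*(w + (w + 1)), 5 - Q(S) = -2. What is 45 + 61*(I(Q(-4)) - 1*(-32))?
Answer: 2912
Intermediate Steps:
Q(S) = 7 (Q(S) = 5 - 1*(-2) = 5 + 2 = 7)
I(w) = (1 + 2*w)*(-6 + w) (I(w) = (-6 + w)*(w + (1 + w)) = (-6 + w)*(1 + 2*w) = (1 + 2*w)*(-6 + w))
45 + 61*(I(Q(-4)) - 1*(-32)) = 45 + 61*((-6 - 11*7 + 2*7²) - 1*(-32)) = 45 + 61*((-6 - 77 + 2*49) + 32) = 45 + 61*((-6 - 77 + 98) + 32) = 45 + 61*(15 + 32) = 45 + 61*47 = 45 + 2867 = 2912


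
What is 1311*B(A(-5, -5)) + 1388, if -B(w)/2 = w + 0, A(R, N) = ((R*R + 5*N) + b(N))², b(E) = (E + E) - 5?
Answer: -588562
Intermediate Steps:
b(E) = -5 + 2*E (b(E) = 2*E - 5 = -5 + 2*E)
A(R, N) = (-5 + R² + 7*N)² (A(R, N) = ((R*R + 5*N) + (-5 + 2*N))² = ((R² + 5*N) + (-5 + 2*N))² = (-5 + R² + 7*N)²)
B(w) = -2*w (B(w) = -2*(w + 0) = -2*w)
1311*B(A(-5, -5)) + 1388 = 1311*(-2*(-5 + (-5)² + 7*(-5))²) + 1388 = 1311*(-2*(-5 + 25 - 35)²) + 1388 = 1311*(-2*(-15)²) + 1388 = 1311*(-2*225) + 1388 = 1311*(-450) + 1388 = -589950 + 1388 = -588562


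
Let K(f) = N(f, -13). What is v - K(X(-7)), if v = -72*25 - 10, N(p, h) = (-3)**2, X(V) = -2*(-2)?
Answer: -1819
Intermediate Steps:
X(V) = 4
N(p, h) = 9
K(f) = 9
v = -1810 (v = -1800 - 10 = -1810)
v - K(X(-7)) = -1810 - 1*9 = -1810 - 9 = -1819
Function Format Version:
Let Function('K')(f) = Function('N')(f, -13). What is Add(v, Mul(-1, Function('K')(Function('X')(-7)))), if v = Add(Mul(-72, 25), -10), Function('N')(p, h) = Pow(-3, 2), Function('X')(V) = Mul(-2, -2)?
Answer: -1819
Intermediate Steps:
Function('X')(V) = 4
Function('N')(p, h) = 9
Function('K')(f) = 9
v = -1810 (v = Add(-1800, -10) = -1810)
Add(v, Mul(-1, Function('K')(Function('X')(-7)))) = Add(-1810, Mul(-1, 9)) = Add(-1810, -9) = -1819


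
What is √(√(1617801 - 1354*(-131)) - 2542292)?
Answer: √(-2542292 + 5*√71807) ≈ 1594.0*I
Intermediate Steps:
√(√(1617801 - 1354*(-131)) - 2542292) = √(√(1617801 + 177374) - 2542292) = √(√1795175 - 2542292) = √(5*√71807 - 2542292) = √(-2542292 + 5*√71807)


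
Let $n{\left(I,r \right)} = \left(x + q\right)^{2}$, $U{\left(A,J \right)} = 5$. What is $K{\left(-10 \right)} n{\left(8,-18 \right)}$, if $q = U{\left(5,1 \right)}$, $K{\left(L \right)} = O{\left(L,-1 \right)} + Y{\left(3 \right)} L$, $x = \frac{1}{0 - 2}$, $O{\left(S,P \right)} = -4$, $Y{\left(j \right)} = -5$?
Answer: $\frac{1863}{2} \approx 931.5$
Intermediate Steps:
$x = - \frac{1}{2}$ ($x = \frac{1}{-2} = - \frac{1}{2} \approx -0.5$)
$K{\left(L \right)} = -4 - 5 L$
$q = 5$
$n{\left(I,r \right)} = \frac{81}{4}$ ($n{\left(I,r \right)} = \left(- \frac{1}{2} + 5\right)^{2} = \left(\frac{9}{2}\right)^{2} = \frac{81}{4}$)
$K{\left(-10 \right)} n{\left(8,-18 \right)} = \left(-4 - -50\right) \frac{81}{4} = \left(-4 + 50\right) \frac{81}{4} = 46 \cdot \frac{81}{4} = \frac{1863}{2}$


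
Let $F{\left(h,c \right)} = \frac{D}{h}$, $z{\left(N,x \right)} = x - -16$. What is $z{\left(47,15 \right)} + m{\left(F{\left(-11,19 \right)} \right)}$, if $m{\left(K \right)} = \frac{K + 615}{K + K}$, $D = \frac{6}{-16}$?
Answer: $\frac{18103}{2} \approx 9051.5$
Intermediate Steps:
$D = - \frac{3}{8}$ ($D = 6 \left(- \frac{1}{16}\right) = - \frac{3}{8} \approx -0.375$)
$z{\left(N,x \right)} = 16 + x$ ($z{\left(N,x \right)} = x + 16 = 16 + x$)
$F{\left(h,c \right)} = - \frac{3}{8 h}$
$m{\left(K \right)} = \frac{615 + K}{2 K}$
$z{\left(47,15 \right)} + m{\left(F{\left(-11,19 \right)} \right)} = \left(16 + 15\right) + \frac{615 - \frac{3}{8 \left(-11\right)}}{2 \left(- \frac{3}{8 \left(-11\right)}\right)} = 31 + \frac{615 - - \frac{3}{88}}{2 \left(\left(- \frac{3}{8}\right) \left(- \frac{1}{11}\right)\right)} = 31 + \frac{615 + \frac{3}{88}}{2 \cdot \frac{3}{88}} = 31 + \frac{1}{2} \cdot \frac{88}{3} \cdot \frac{54123}{88} = 31 + \frac{18041}{2} = \frac{18103}{2}$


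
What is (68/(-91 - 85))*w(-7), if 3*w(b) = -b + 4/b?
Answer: -255/308 ≈ -0.82792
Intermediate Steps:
w(b) = -b/3 + 4/(3*b) (w(b) = (-b + 4/b)/3 = -b/3 + 4/(3*b))
(68/(-91 - 85))*w(-7) = (68/(-91 - 85))*((1/3)*(4 - 1*(-7)**2)/(-7)) = (68/(-176))*((1/3)*(-1/7)*(4 - 1*49)) = (68*(-1/176))*((1/3)*(-1/7)*(4 - 49)) = -17*(-1)*(-45)/(132*7) = -17/44*15/7 = -255/308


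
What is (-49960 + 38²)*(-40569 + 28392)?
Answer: 590779332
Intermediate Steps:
(-49960 + 38²)*(-40569 + 28392) = (-49960 + 1444)*(-12177) = -48516*(-12177) = 590779332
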